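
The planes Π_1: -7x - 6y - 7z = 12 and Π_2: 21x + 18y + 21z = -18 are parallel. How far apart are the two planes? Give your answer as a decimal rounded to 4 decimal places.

Rescale Π_2 by 1/(-3): -7x - 6y - 7z = 6. Then distance = |12 − 6| / √134 ≈ 0.5183.

0.5183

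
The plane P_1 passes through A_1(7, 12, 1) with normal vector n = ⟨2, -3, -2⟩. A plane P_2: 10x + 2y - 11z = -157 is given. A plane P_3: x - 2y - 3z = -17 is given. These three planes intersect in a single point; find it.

(-12, -2, 3)

P_1: n·r = n·A_1 gives 2x - 3y - 2z = -24.
Solving the 3×3 linear system 2x - 3y - 2z = -24, 10x + 2y - 11z = -157, x - 2y - 3z = -17 (e.g. by elimination or Cramer's rule, determinant = -69) gives (-12, -2, 3).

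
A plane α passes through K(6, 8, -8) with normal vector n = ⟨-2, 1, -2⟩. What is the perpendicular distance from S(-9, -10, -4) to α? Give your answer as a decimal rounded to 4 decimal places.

α: n·r = n·K gives -2x + y - 2z = 12.
n·S − d = (-2)·(-9) + (1)·(-10) + (-2)·(-4) − 12 = 4; |n| = √9.
Distance = |4| / √9 = 4/√9 ≈ 1.3333.

1.3333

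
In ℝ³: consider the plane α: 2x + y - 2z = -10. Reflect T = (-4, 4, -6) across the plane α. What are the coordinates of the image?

λ = (n·T − d)/|n|² = (8 − (-10))/9 = 2.
Reflection = T − 2λn = (-4, 4, -6) − 4·(2, 1, -2) = (-12, 0, 2).

(-12, 0, 2)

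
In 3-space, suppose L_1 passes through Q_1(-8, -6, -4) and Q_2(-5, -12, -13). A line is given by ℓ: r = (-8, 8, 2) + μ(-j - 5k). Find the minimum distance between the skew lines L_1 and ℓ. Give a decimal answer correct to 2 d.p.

A direction vector for L_1 is Q_2 − Q_1 = (3, -6, -9).
Common perpendicular direction n = (3, -6, -9) × (0, -1, -5) = (21, 15, -3).
With w = (-8, 8, 2) − (-8, -6, -4) = (0, 14, 6), w · n = 192.
Distance = |w · n| / |n| = |192| / √675 ≈ 7.39.

7.39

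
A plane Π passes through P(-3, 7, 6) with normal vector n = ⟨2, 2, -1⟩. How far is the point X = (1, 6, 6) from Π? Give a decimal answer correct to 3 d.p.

2.000

Π: n·r = n·P gives 2x + 2y - z = 2.
n·X − d = (2)·(1) + (2)·(6) + (-1)·(6) − 2 = 6; |n| = √9.
Distance = |6| / √9 = 6/√9 ≈ 2.000.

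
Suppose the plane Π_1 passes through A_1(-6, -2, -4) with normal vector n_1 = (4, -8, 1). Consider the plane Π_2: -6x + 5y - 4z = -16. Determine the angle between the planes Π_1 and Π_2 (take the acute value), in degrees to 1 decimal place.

30.6

Π_1: n_1·r = n_1·A_1 gives 4x - 8y + z = -12.
cos θ = |n₁·n₂| / (|n₁||n₂|) = |-68| / (√81 · √77).
θ = arccos(0.86104) ≈ 30.6°.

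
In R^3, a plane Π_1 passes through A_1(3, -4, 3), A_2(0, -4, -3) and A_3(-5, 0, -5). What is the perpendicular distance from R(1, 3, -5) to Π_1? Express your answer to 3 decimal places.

A_1A_2 = (-3, 0, -6), A_1A_3 = (-8, 4, -8); a normal to Π_1 is A_1A_2 × A_1A_3 = (24, 24, -12).
Using A_1: Π_1 has equation 24x + 24y - 12z = -60.
n·R − d = (24)·(1) + (24)·(3) + (-12)·(-5) − (-60) = 216; |n| = √1296.
Distance = |216| / √1296 = 216/√1296 ≈ 6.000.

6.000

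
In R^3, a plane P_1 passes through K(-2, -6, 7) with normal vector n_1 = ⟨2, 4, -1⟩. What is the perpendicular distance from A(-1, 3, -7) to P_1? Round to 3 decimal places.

11.347

P_1: n_1·r = n_1·K gives 2x + 4y - z = -35.
n·A − d = (2)·(-1) + (4)·(3) + (-1)·(-7) − (-35) = 52; |n| = √21.
Distance = |52| / √21 = 52/√21 ≈ 11.347.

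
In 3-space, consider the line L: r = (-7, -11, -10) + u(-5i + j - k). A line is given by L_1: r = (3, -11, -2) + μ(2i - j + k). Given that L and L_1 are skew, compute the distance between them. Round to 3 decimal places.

Common perpendicular direction n = (-5, 1, -1) × (2, -1, 1) = (0, 3, 3).
With w = (3, -11, -2) − (-7, -11, -10) = (10, 0, 8), w · n = 24.
Distance = |w · n| / |n| = |24| / √18 ≈ 5.657.

5.657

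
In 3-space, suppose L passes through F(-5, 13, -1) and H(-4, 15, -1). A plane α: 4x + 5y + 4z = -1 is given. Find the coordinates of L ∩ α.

A direction vector for L is H − F = (1, 2, 0).
Substitute r = (-5, 13, -1) + t(1, 2, 0) into the plane: 41 + 14t = -1, so t = -3.
Intersection: (-5, 13, -1) + (-3)·(1, 2, 0) = (-8, 7, -1).

(-8, 7, -1)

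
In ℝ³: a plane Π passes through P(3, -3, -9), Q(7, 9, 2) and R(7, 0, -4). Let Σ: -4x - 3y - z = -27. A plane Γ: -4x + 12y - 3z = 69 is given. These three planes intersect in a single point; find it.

PQ = (4, 12, 11), PR = (4, 3, 5); a normal to Π is PQ × PR = (27, 24, -36).
Using P: Π has equation 27x + 24y - 36z = 333.
Solving the 3×3 linear system 27x + 24y - 36z = 333, -4x - 3y - z = -27, -4x + 12y - 3z = 69 (e.g. by elimination or Cramer's rule, determinant = 2535) gives (3, 6, -3).

(3, 6, -3)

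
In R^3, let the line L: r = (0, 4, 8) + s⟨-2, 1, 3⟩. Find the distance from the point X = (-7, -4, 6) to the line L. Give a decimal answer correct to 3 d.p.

Taking (0, 4, 8) on L with direction v = (-2, 1, 3): w = X − (0, 4, 8) = (-7, -8, -2), and w × v = (-22, 25, -23).
Distance = |w × v| / |v| = √1638 / √14 ≈ 10.817.

10.817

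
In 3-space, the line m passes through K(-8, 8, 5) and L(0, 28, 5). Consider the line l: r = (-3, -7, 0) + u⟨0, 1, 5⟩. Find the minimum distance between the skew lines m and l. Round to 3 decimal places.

A direction vector for m is L − K = (8, 20, 0).
Common perpendicular direction n = (8, 20, 0) × (0, 1, 5) = (100, -40, 8).
With w = (-3, -7, 0) − (-8, 8, 5) = (5, -15, -5), w · n = 1060.
Distance = |w · n| / |n| = |1060| / √11664 ≈ 9.815.

9.815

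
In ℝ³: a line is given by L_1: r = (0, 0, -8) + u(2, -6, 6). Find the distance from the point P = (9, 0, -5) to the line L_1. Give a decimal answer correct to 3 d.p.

Taking (0, 0, -8) on L_1 with direction v = (2, -6, 6): w = P − (0, 0, -8) = (9, 0, 3), and w × v = (18, -48, -54).
Distance = |w × v| / |v| = √5544 / √76 ≈ 8.541.

8.541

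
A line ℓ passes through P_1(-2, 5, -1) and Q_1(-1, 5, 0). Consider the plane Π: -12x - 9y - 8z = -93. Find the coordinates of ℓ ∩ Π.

A direction vector for ℓ is Q_1 − P_1 = (1, 0, 1).
Substitute r = (-2, 5, -1) + t(1, 0, 1) into the plane: -13 + (-20)t = -93, so t = 4.
Intersection: (-2, 5, -1) + 4·(1, 0, 1) = (2, 5, 3).

(2, 5, 3)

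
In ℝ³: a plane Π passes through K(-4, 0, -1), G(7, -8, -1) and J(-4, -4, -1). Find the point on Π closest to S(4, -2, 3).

(4, -2, -1)

KG = (11, -8, 0), KJ = (0, -4, 0); a normal to Π is KG × KJ = (0, 0, -44).
Using K: Π has equation -44z = 44.
Foot = S − λn with λ = (n·S − d)/|n|² = (-132 − 44)/1936 = -1/11.
Foot = (4, -2, 3) − (-1/11)·(0, 0, -44) = (4, -2, -1).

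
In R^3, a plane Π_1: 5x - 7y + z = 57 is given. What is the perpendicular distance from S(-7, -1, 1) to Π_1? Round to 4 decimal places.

9.6995

n·S − d = (5)·(-7) + (-7)·(-1) + (1)·(1) − 57 = -84; |n| = √75.
Distance = |-84| / √75 = 84/√75 ≈ 9.6995.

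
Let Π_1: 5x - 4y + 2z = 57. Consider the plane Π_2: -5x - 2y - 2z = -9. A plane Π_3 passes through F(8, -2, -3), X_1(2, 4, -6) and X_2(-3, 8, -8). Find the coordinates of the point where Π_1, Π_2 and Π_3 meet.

FX_1 = (-6, 6, -3), FX_2 = (-11, 10, -5); a normal to Π_3 is FX_1 × FX_2 = (0, 3, 6).
Using F: Π_3 has equation 3y + 6z = -24.
Solving the 3×3 linear system 5x - 4y + 2z = 57, -5x - 2y - 2z = -9, 3y + 6z = -24 (e.g. by elimination or Cramer's rule, determinant = -180) gives (5, -8, 0).

(5, -8, 0)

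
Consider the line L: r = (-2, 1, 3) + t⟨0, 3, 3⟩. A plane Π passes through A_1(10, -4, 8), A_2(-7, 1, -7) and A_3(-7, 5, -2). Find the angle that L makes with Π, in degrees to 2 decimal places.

A_1A_2 = (-17, 5, -15), A_1A_3 = (-17, 9, -10); a normal to Π is A_1A_2 × A_1A_3 = (85, 85, -68).
Using A_1: Π has equation 85x + 85y - 68z = -34.
sin θ = |n·v| / (|n||v|) = |51| / (√19074 · √18) = 0.08704.
θ ≈ 4.99°.

4.99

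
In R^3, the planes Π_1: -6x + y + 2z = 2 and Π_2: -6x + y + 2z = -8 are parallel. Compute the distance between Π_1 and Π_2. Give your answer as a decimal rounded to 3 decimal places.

1.562

Same normal n = (-6, 1, 2) with |n| = √41; distance = |2 − (-8)| / |n| = 10/√41 ≈ 1.562.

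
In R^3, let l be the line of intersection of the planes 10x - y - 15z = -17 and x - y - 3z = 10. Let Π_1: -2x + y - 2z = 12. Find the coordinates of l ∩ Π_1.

(-7, -8, -3)

Direction of l: (10, -1, -15) × (1, -1, -3) = (-12, 15, -9).
A point on l: solving the two plane equations with x = 9 gives (9, -28, 9).
Substitute r = (9, -28, 9) + t(-12, 15, -9) into the plane: -64 + 57t = 12, so t = 4/3.
Intersection: (9, -28, 9) + (4/3)·(-12, 15, -9) = (-7, -8, -3).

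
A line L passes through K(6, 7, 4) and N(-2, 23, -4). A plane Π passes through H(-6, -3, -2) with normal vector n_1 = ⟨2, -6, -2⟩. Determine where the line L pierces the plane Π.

(10, -1, 8)

A direction vector for L is N − K = (-8, 16, -8).
Π: n_1·r = n_1·H gives 2x - 6y - 2z = 10.
Substitute r = (6, 7, 4) + t(-8, 16, -8) into the plane: -38 + (-96)t = 10, so t = -1/2.
Intersection: (6, 7, 4) + (-1/2)·(-8, 16, -8) = (10, -1, 8).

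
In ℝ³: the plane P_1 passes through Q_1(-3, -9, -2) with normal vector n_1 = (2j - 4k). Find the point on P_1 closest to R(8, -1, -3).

P_1: n_1·r = n_1·Q_1 gives 2y - 4z = -10.
Foot = R − λn with λ = (n·R − d)/|n|² = (10 − (-10))/20 = 1.
Foot = (8, -1, -3) − 1·(0, 2, -4) = (8, -3, 1).

(8, -3, 1)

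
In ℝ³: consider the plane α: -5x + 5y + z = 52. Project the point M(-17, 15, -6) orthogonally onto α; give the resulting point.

(-7, 5, -8)

Foot = M − λn with λ = (n·M − d)/|n|² = (154 − 52)/51 = 2.
Foot = (-17, 15, -6) − 2·(-5, 5, 1) = (-7, 5, -8).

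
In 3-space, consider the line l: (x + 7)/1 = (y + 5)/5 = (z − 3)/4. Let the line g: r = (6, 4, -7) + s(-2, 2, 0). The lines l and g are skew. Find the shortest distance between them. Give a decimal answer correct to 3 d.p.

l has direction (1, 5, 4) through (-7, -5, 3).
Common perpendicular direction n = (1, 5, 4) × (-2, 2, 0) = (-8, -8, 12).
With w = (6, 4, -7) − (-7, -5, 3) = (13, 9, -10), w · n = -296.
Distance = |w · n| / |n| = |-296| / √272 ≈ 17.948.

17.948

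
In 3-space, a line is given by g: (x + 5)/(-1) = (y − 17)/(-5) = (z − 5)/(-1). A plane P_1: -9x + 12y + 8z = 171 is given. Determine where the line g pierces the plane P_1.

g has direction (-1, -5, -1) through (-5, 17, 5).
Substitute r = (-5, 17, 5) + t(-1, -5, -1) into the plane: 289 + (-59)t = 171, so t = 2.
Intersection: (-5, 17, 5) + 2·(-1, -5, -1) = (-7, 7, 3).

(-7, 7, 3)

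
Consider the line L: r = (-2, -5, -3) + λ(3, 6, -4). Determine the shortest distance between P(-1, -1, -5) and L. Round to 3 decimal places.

Taking (-2, -5, -3) on L with direction v = (3, 6, -4): w = P − (-2, -5, -3) = (1, 4, -2), and w × v = (-4, -2, -6).
Distance = |w × v| / |v| = √56 / √61 ≈ 0.958.

0.958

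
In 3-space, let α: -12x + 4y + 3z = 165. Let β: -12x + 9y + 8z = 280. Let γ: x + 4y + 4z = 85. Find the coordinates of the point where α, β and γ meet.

(-7, 12, 11)

Solving the 3×3 linear system -12x + 4y + 3z = 165, -12x + 9y + 8z = 280, x + 4y + 4z = 85 (e.g. by elimination or Cramer's rule, determinant = 5) gives (-7, 12, 11).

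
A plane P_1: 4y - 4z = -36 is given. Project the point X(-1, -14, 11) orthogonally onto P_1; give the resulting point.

(-1, -6, 3)

Foot = X − λn with λ = (n·X − d)/|n|² = (-100 − (-36))/32 = -2.
Foot = (-1, -14, 11) − (-2)·(0, 4, -4) = (-1, -6, 3).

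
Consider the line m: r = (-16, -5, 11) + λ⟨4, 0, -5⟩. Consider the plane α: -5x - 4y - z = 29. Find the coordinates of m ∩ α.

(0, -5, -9)

Substitute r = (-16, -5, 11) + t(4, 0, -5) into the plane: 89 + (-15)t = 29, so t = 4.
Intersection: (-16, -5, 11) + 4·(4, 0, -5) = (0, -5, -9).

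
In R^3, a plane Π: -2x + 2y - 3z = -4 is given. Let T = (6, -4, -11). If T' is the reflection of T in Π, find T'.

λ = (n·T − d)/|n|² = (13 − (-4))/17 = 1.
Reflection = T − 2λn = (6, -4, -11) − 2·(-2, 2, -3) = (10, -8, -5).

(10, -8, -5)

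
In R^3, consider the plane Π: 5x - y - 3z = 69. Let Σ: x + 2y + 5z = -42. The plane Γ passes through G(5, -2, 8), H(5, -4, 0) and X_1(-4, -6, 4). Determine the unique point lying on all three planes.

(8, -5, -8)

GH = (0, -2, -8), GX_1 = (-9, -4, -4); a normal to Γ is GH × GX_1 = (-24, 72, -18).
Using G: Γ has equation -24x + 72y - 18z = -408.
Solving the 3×3 linear system 5x - y - 3z = 69, x + 2y + 5z = -42, -24x + 72y - 18z = -408 (e.g. by elimination or Cramer's rule, determinant = -2238) gives (8, -5, -8).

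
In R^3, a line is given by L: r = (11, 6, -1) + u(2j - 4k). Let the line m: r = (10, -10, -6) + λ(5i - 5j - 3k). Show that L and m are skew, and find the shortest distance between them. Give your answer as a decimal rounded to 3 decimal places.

11.548

Common perpendicular direction n = (0, 2, -4) × (5, -5, -3) = (-26, -20, -10).
With w = (10, -10, -6) − (11, 6, -1) = (-1, -16, -5), w · n = 396.
Since n ≠ 0 the lines are not parallel, and w · n = 396 ≠ 0 so they do not intersect; hence they are skew.
Distance = |w · n| / |n| = |396| / √1176 ≈ 11.548.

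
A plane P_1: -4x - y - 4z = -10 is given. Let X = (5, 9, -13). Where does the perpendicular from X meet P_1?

Foot = X − λn with λ = (n·X − d)/|n|² = (23 − (-10))/33 = 1.
Foot = (5, 9, -13) − 1·(-4, -1, -4) = (9, 10, -9).

(9, 10, -9)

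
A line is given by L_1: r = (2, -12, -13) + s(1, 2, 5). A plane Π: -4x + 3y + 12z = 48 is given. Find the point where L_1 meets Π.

(6, -4, 7)

Substitute r = (2, -12, -13) + t(1, 2, 5) into the plane: -200 + 62t = 48, so t = 4.
Intersection: (2, -12, -13) + 4·(1, 2, 5) = (6, -4, 7).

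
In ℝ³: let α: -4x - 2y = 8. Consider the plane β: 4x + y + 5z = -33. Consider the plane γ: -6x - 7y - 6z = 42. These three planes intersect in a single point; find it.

(-2, 0, -5)

Solving the 3×3 linear system -4x - 2y = 8, 4x + y + 5z = -33, -6x - 7y - 6z = 42 (e.g. by elimination or Cramer's rule, determinant = -104) gives (-2, 0, -5).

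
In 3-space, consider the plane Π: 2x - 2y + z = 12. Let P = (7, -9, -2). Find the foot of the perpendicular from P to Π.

(3, -5, -4)

Foot = P − λn with λ = (n·P − d)/|n|² = (30 − 12)/9 = 2.
Foot = (7, -9, -2) − 2·(2, -2, 1) = (3, -5, -4).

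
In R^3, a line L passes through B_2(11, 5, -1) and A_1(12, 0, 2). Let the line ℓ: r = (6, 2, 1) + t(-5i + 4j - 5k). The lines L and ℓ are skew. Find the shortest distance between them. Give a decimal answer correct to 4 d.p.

2.8898

A direction vector for L is A_1 − B_2 = (1, -5, 3).
Common perpendicular direction n = (1, -5, 3) × (-5, 4, -5) = (13, -10, -21).
With w = (6, 2, 1) − (11, 5, -1) = (-5, -3, 2), w · n = -77.
Distance = |w · n| / |n| = |-77| / √710 ≈ 2.8898.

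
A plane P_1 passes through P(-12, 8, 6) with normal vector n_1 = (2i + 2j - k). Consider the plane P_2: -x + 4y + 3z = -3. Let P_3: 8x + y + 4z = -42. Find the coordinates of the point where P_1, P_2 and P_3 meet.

P_1: n_1·r = n_1·P gives 2x + 2y - z = -14.
Solving the 3×3 linear system 2x + 2y - z = -14, -x + 4y + 3z = -3, 8x + y + 4z = -42 (e.g. by elimination or Cramer's rule, determinant = 115) gives (-5, -2, 0).

(-5, -2, 0)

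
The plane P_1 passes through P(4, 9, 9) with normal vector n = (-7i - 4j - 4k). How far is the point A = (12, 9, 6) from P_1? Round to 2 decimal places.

P_1: n·r = n·P gives -7x - 4y - 4z = -100.
n·A − d = (-7)·(12) + (-4)·(9) + (-4)·(6) − (-100) = -44; |n| = √81.
Distance = |-44| / √81 = 44/√81 ≈ 4.89.

4.89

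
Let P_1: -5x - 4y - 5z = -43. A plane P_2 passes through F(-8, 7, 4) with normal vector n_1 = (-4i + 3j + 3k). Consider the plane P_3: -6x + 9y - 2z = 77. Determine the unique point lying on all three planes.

(-5, 7, 8)

P_2: n_1·r = n_1·F gives -4x + 3y + 3z = 65.
Solving the 3×3 linear system -5x - 4y - 5z = -43, -4x + 3y + 3z = 65, -6x + 9y - 2z = 77 (e.g. by elimination or Cramer's rule, determinant = 359) gives (-5, 7, 8).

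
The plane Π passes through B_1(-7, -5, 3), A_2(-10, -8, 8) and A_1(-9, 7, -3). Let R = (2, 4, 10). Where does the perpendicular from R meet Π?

(-7, -2, 1)

B_1A_2 = (-3, -3, 5), B_1A_1 = (-2, 12, -6); a normal to Π is B_1A_2 × B_1A_1 = (-42, -28, -42).
Using B_1: Π has equation -42x - 28y - 42z = 308.
Foot = R − λn with λ = (n·R − d)/|n|² = (-616 − 308)/4312 = -3/14.
Foot = (2, 4, 10) − (-3/14)·(-42, -28, -42) = (-7, -2, 1).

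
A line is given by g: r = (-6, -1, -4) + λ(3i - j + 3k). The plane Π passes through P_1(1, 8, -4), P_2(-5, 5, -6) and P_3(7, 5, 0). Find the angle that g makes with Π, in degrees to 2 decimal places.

13.26

P_1P_2 = (-6, -3, -2), P_1P_3 = (6, -3, 4); a normal to Π is P_1P_2 × P_1P_3 = (-18, 12, 36).
Using P_1: Π has equation -18x + 12y + 36z = -66.
sin θ = |n·v| / (|n||v|) = |42| / (√1764 · √19) = 0.22942.
θ ≈ 13.26°.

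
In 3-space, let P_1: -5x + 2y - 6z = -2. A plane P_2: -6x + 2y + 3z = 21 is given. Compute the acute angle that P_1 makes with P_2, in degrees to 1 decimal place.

cos θ = |n₁·n₂| / (|n₁||n₂|) = |16| / (√65 · √49).
θ = arccos(0.28351) ≈ 73.5°.

73.5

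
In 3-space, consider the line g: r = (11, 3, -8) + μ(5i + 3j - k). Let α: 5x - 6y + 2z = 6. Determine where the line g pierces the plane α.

(-4, -6, -5)

Substitute r = (11, 3, -8) + t(5, 3, -1) into the plane: 21 + 5t = 6, so t = -3.
Intersection: (11, 3, -8) + (-3)·(5, 3, -1) = (-4, -6, -5).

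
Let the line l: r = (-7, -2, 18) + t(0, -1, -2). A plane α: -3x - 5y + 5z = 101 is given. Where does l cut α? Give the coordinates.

(-7, -6, 10)

Substitute r = (-7, -2, 18) + t(0, -1, -2) into the plane: 121 + (-5)t = 101, so t = 4.
Intersection: (-7, -2, 18) + 4·(0, -1, -2) = (-7, -6, 10).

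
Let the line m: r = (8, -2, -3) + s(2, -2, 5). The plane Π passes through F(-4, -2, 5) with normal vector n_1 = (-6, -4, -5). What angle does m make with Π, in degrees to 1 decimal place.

Π: n_1·r = n_1·F gives -6x - 4y - 5z = 7.
sin θ = |n·v| / (|n||v|) = |-29| / (√77 · √33) = 0.57530.
θ ≈ 35.1°.

35.1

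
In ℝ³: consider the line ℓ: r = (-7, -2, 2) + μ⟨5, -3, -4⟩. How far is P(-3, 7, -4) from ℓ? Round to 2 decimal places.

11.28

Taking (-7, -2, 2) on ℓ with direction v = (5, -3, -4): w = P − (-7, -2, 2) = (4, 9, -6), and w × v = (-54, -14, -57).
Distance = |w × v| / |v| = √6361 / √50 ≈ 11.28.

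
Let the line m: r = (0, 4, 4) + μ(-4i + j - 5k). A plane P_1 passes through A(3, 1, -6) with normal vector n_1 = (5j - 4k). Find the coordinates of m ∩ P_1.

P_1: n_1·r = n_1·A gives 5y - 4z = 29.
Substitute r = (0, 4, 4) + t(-4, 1, -5) into the plane: 4 + 25t = 29, so t = 1.
Intersection: (0, 4, 4) + 1·(-4, 1, -5) = (-4, 5, -1).

(-4, 5, -1)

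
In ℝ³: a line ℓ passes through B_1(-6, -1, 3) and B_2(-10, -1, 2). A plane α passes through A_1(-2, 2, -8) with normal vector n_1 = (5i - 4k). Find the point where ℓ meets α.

A direction vector for ℓ is B_2 − B_1 = (-4, 0, -1).
α: n_1·r = n_1·A_1 gives 5x - 4z = 22.
Substitute r = (-6, -1, 3) + t(-4, 0, -1) into the plane: -42 + (-16)t = 22, so t = -4.
Intersection: (-6, -1, 3) + (-4)·(-4, 0, -1) = (10, -1, 7).

(10, -1, 7)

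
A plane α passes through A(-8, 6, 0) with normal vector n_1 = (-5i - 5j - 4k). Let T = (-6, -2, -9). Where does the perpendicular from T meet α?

α: n_1·r = n_1·A gives -5x - 5y - 4z = 10.
Foot = T − λn with λ = (n·T − d)/|n|² = (76 − 10)/66 = 1.
Foot = (-6, -2, -9) − 1·(-5, -5, -4) = (-1, 3, -5).

(-1, 3, -5)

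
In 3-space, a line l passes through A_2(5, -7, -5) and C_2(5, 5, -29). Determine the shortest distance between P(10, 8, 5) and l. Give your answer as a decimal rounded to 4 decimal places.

A direction vector for l is C_2 − A_2 = (0, 12, -24).
Taking (5, -7, -5) on l with direction v = (0, 12, -24): w = P − (5, -7, -5) = (5, 15, 10), and w × v = (-480, 120, 60).
Distance = |w × v| / |v| = √248400 / √720 ≈ 18.5742.

18.5742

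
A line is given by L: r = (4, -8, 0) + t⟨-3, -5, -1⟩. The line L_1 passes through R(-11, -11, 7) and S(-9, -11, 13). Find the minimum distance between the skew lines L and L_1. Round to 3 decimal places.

13.318

A direction vector for L_1 is S − R = (2, 0, 6).
Common perpendicular direction n = (-3, -5, -1) × (2, 0, 6) = (-30, 16, 10).
With w = (-11, -11, 7) − (4, -8, 0) = (-15, -3, 7), w · n = 472.
Distance = |w · n| / |n| = |472| / √1256 ≈ 13.318.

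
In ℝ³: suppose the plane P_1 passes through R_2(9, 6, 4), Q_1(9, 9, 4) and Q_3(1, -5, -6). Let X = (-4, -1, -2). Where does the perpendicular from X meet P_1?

R_2Q_1 = (0, 3, 0), R_2Q_3 = (-8, -11, -10); a normal to P_1 is R_2Q_1 × R_2Q_3 = (-30, 0, 24).
Using R_2: P_1 has equation -30x + 24z = -174.
Foot = X − λn with λ = (n·X − d)/|n|² = (72 − (-174))/1476 = 1/6.
Foot = (-4, -1, -2) − (1/6)·(-30, 0, 24) = (1, -1, -6).

(1, -1, -6)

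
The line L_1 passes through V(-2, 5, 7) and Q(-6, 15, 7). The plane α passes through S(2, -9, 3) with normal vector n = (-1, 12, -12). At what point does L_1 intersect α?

(2, -5, 7)

A direction vector for L_1 is Q − V = (-4, 10, 0).
α: n·r = n·S gives -x + 12y - 12z = -146.
Substitute r = (-2, 5, 7) + t(-4, 10, 0) into the plane: -22 + 124t = -146, so t = -1.
Intersection: (-2, 5, 7) + (-1)·(-4, 10, 0) = (2, -5, 7).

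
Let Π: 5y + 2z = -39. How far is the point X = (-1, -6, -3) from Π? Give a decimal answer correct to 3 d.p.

n·X − d = (0)·(-1) + (5)·(-6) + (2)·(-3) − (-39) = 3; |n| = √29.
Distance = |3| / √29 = 3/√29 ≈ 0.557.

0.557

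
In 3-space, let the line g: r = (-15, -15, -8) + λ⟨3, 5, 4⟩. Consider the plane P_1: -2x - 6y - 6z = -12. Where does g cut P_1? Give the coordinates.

Substitute r = (-15, -15, -8) + t(3, 5, 4) into the plane: 168 + (-60)t = -12, so t = 3.
Intersection: (-15, -15, -8) + 3·(3, 5, 4) = (-6, 0, 4).

(-6, 0, 4)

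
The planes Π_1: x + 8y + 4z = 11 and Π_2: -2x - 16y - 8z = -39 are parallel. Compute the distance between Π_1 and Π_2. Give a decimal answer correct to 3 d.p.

Rescale Π_2 by 1/(-2): x + 8y + 4z = 39/2. Then distance = |11 − (39/2)| / √81 ≈ 0.944.

0.944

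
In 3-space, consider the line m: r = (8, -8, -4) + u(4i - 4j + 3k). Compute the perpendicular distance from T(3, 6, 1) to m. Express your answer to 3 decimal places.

Taking (8, -8, -4) on m with direction v = (4, -4, 3): w = T − (8, -8, -4) = (-5, 14, 5), and w × v = (62, 35, -36).
Distance = |w × v| / |v| = √6365 / √41 ≈ 12.460.

12.460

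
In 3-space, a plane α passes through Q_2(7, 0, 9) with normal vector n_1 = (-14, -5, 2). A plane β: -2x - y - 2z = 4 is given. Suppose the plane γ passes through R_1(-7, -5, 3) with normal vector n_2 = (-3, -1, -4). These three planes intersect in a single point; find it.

(4, 2, -7)

α: n_1·r = n_1·Q_2 gives -14x - 5y + 2z = -80.
γ: n_2·r = n_2·R_1 gives -3x - y - 4z = 14.
Solving the 3×3 linear system -14x - 5y + 2z = -80, -2x - y - 2z = 4, -3x - y - 4z = 14 (e.g. by elimination or Cramer's rule, determinant = -20) gives (4, 2, -7).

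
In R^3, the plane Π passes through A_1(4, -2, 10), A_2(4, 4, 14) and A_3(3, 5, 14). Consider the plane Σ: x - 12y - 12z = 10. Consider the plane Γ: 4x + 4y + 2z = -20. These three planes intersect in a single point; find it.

(-2, -5, 4)

A_1A_2 = (0, 6, 4), A_1A_3 = (-1, 7, 4); a normal to Π is A_1A_2 × A_1A_3 = (-4, -4, 6).
Using A_1: Π has equation -4x - 4y + 6z = 52.
Solving the 3×3 linear system -4x - 4y + 6z = 52, x - 12y - 12z = 10, 4x + 4y + 2z = -20 (e.g. by elimination or Cramer's rule, determinant = 416) gives (-2, -5, 4).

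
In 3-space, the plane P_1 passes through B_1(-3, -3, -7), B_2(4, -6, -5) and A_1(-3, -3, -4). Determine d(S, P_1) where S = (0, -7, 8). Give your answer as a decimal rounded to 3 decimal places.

2.495

B_1B_2 = (7, -3, 2), B_1A_1 = (0, 0, 3); a normal to P_1 is B_1B_2 × B_1A_1 = (-9, -21, 0).
Using B_1: P_1 has equation -9x - 21y = 90.
n·S − d = (-9)·(0) + (-21)·(-7) + (0)·(8) − 90 = 57; |n| = √522.
Distance = |57| / √522 = 57/√522 ≈ 2.495.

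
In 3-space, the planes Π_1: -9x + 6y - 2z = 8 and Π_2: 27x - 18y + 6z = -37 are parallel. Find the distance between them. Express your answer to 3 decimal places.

Rescale Π_2 by 1/(-3): -9x + 6y - 2z = 37/3. Then distance = |8 − (37/3)| / √121 ≈ 0.394.

0.394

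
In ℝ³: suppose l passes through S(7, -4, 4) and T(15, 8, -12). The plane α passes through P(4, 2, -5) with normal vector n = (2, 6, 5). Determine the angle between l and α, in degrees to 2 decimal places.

2.64

A direction vector for l is T − S = (8, 12, -16).
α: n·r = n·P gives 2x + 6y + 5z = -5.
sin θ = |n·v| / (|n||v|) = |8| / (√65 · √464) = 0.04607.
θ ≈ 2.64°.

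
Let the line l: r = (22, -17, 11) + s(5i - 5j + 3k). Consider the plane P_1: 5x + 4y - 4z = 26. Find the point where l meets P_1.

(2, 3, -1)

Substitute r = (22, -17, 11) + t(5, -5, 3) into the plane: -2 + (-7)t = 26, so t = -4.
Intersection: (22, -17, 11) + (-4)·(5, -5, 3) = (2, 3, -1).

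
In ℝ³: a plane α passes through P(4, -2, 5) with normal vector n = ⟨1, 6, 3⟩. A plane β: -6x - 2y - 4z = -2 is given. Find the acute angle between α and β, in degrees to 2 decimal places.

α: n·r = n·P gives x + 6y + 3z = 7.
cos θ = |n₁·n₂| / (|n₁||n₂|) = |-30| / (√46 · √56).
θ = arccos(0.59108) ≈ 53.77°.

53.77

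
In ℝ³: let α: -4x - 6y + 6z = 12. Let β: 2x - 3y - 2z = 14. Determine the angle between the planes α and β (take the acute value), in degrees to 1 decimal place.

87.0

cos θ = |n₁·n₂| / (|n₁||n₂|) = |-2| / (√88 · √17).
θ = arccos(0.05171) ≈ 87.0°.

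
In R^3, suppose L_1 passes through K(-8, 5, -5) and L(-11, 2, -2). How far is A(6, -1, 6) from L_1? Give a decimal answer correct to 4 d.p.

18.7083

A direction vector for L_1 is L − K = (-3, -3, 3).
Taking (-8, 5, -5) on L_1 with direction v = (-3, -3, 3): w = A − (-8, 5, -5) = (14, -6, 11), and w × v = (15, -75, -60).
Distance = |w × v| / |v| = √9450 / √27 ≈ 18.7083.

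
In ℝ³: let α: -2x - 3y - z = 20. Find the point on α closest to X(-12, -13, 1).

(-6, -4, 4)

Foot = X − λn with λ = (n·X − d)/|n|² = (62 − 20)/14 = 3.
Foot = (-12, -13, 1) − 3·(-2, -3, -1) = (-6, -4, 4).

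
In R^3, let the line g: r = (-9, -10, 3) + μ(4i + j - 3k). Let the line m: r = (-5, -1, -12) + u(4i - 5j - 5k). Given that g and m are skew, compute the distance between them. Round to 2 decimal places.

10.92

Common perpendicular direction n = (4, 1, -3) × (4, -5, -5) = (-20, 8, -24).
With w = (-5, -1, -12) − (-9, -10, 3) = (4, 9, -15), w · n = 352.
Distance = |w · n| / |n| = |352| / √1040 ≈ 10.92.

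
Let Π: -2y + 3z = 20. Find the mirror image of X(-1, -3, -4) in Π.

(-1, -11, 8)

λ = (n·X − d)/|n|² = (-6 − 20)/13 = -2.
Reflection = X − 2λn = (-1, -3, -4) − (-4)·(0, -2, 3) = (-1, -11, 8).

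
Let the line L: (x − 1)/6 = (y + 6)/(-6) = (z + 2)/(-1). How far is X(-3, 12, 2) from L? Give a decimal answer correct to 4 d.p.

10.1307

L has direction (6, -6, -1) through (1, -6, -2).
Taking (1, -6, -2) on L with direction v = (6, -6, -1): w = X − (1, -6, -2) = (-4, 18, 4), and w × v = (6, 20, -84).
Distance = |w × v| / |v| = √7492 / √73 ≈ 10.1307.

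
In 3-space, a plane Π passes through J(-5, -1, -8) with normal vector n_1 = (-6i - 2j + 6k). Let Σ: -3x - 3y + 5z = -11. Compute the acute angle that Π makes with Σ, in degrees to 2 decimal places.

Π: n_1·r = n_1·J gives -6x - 2y + 6z = -16.
cos θ = |n₁·n₂| / (|n₁||n₂|) = |54| / (√76 · √43).
θ = arccos(0.94461) ≈ 19.16°.

19.16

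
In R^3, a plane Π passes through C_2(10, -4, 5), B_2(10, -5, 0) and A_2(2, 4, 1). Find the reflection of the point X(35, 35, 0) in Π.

C_2B_2 = (0, -1, -5), C_2A_2 = (-8, 8, -4); a normal to Π is C_2B_2 × C_2A_2 = (44, 40, -8).
Using C_2: Π has equation 44x + 40y - 8z = 240.
λ = (n·X − d)/|n|² = (2940 − 240)/3600 = 3/4.
Reflection = X − 2λn = (35, 35, 0) − (3/2)·(44, 40, -8) = (-31, -25, 12).

(-31, -25, 12)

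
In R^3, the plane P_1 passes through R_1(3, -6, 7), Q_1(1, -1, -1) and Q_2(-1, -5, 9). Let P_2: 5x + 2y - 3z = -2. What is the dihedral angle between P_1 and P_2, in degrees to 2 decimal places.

66.59

R_1Q_1 = (-2, 5, -8), R_1Q_2 = (-4, 1, 2); a normal to P_1 is R_1Q_1 × R_1Q_2 = (18, 36, 18).
Using R_1: P_1 has equation 18x + 36y + 18z = -36.
cos θ = |n₁·n₂| / (|n₁||n₂|) = |108| / (√1944 · √38).
θ = arccos(0.39736) ≈ 66.59°.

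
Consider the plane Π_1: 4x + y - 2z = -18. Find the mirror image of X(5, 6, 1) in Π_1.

λ = (n·X − d)/|n|² = (24 − (-18))/21 = 2.
Reflection = X − 2λn = (5, 6, 1) − 4·(4, 1, -2) = (-11, 2, 9).

(-11, 2, 9)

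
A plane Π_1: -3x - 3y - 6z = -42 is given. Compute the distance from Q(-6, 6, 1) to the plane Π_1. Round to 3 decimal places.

n·Q − d = (-3)·(-6) + (-3)·(6) + (-6)·(1) − (-42) = 36; |n| = √54.
Distance = |36| / √54 = 36/√54 ≈ 4.899.

4.899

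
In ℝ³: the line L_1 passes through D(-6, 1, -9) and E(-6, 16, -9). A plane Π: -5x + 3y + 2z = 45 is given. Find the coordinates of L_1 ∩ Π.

(-6, 11, -9)

A direction vector for L_1 is E − D = (0, 15, 0).
Substitute r = (-6, 1, -9) + t(0, 15, 0) into the plane: 15 + 45t = 45, so t = 2/3.
Intersection: (-6, 1, -9) + (2/3)·(0, 15, 0) = (-6, 11, -9).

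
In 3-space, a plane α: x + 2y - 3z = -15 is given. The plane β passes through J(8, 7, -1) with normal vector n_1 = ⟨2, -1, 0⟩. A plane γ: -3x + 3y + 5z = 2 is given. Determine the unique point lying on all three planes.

(3, -3, 4)

β: n_1·r = n_1·J gives 2x - y = 9.
Solving the 3×3 linear system x + 2y - 3z = -15, 2x - y = 9, -3x + 3y + 5z = 2 (e.g. by elimination or Cramer's rule, determinant = -34) gives (3, -3, 4).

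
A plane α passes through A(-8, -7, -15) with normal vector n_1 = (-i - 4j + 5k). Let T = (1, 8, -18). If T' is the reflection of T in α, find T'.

(-3, -8, 2)

α: n_1·r = n_1·A gives -x - 4y + 5z = -39.
λ = (n·T − d)/|n|² = (-123 − (-39))/42 = -2.
Reflection = T − 2λn = (1, 8, -18) − (-4)·(-1, -4, 5) = (-3, -8, 2).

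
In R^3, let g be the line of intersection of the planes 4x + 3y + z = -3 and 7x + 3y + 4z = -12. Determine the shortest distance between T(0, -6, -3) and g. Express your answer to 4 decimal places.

4.8990

Direction of g: (4, 3, 1) × (7, 3, 4) = (9, -9, -9).
A point on g: solving the two plane equations with x = -8 gives (-8, 8, 5).
Taking (-8, 8, 5) on g with direction v = (9, -9, -9): w = T − (-8, 8, 5) = (8, -14, -8), and w × v = (54, 0, 54).
Distance = |w × v| / |v| = √5832 / √243 ≈ 4.8990.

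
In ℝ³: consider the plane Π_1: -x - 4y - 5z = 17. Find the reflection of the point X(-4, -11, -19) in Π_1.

λ = (n·X − d)/|n|² = (143 − 17)/42 = 3.
Reflection = X − 2λn = (-4, -11, -19) − 6·(-1, -4, -5) = (2, 13, 11).

(2, 13, 11)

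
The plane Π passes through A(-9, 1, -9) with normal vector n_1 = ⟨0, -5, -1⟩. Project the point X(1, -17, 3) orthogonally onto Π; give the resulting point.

(1, -2, 6)

Π: n_1·r = n_1·A gives -5y - z = 4.
Foot = X − λn with λ = (n·X − d)/|n|² = (82 − 4)/26 = 3.
Foot = (1, -17, 3) − 3·(0, -5, -1) = (1, -2, 6).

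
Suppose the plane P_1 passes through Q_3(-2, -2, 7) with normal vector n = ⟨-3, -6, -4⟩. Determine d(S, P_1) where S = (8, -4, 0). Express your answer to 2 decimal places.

1.28

P_1: n·r = n·Q_3 gives -3x - 6y - 4z = -10.
n·S − d = (-3)·(8) + (-6)·(-4) + (-4)·(0) − (-10) = 10; |n| = √61.
Distance = |10| / √61 = 10/√61 ≈ 1.28.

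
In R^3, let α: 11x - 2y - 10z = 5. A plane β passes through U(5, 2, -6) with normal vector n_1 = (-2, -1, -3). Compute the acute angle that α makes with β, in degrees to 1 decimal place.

β: n_1·r = n_1·U gives -2x - y - 3z = 6.
cos θ = |n₁·n₂| / (|n₁||n₂|) = |10| / (√225 · √14).
θ = arccos(0.17817) ≈ 79.7°.

79.7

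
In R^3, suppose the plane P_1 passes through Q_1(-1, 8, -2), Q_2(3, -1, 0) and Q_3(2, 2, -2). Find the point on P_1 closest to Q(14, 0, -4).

Q_1Q_2 = (4, -9, 2), Q_1Q_3 = (3, -6, 0); a normal to P_1 is Q_1Q_2 × Q_1Q_3 = (12, 6, 3).
Using Q_1: P_1 has equation 12x + 6y + 3z = 30.
Foot = Q − λn with λ = (n·Q − d)/|n|² = (156 − 30)/189 = 2/3.
Foot = (14, 0, -4) − (2/3)·(12, 6, 3) = (6, -4, -6).

(6, -4, -6)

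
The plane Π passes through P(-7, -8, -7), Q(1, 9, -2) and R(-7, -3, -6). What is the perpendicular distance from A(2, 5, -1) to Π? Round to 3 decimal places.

1.540

PQ = (8, 17, 5), PR = (0, 5, 1); a normal to Π is PQ × PR = (-8, -8, 40).
Using P: Π has equation -8x - 8y + 40z = -160.
n·A − d = (-8)·(2) + (-8)·(5) + (40)·(-1) − (-160) = 64; |n| = √1728.
Distance = |64| / √1728 = 64/√1728 ≈ 1.540.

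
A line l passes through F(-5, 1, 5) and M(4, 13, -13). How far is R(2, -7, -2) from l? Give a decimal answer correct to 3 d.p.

12.093

A direction vector for l is M − F = (9, 12, -18).
Taking (-5, 1, 5) on l with direction v = (9, 12, -18): w = R − (-5, 1, 5) = (7, -8, -7), and w × v = (228, 63, 156).
Distance = |w × v| / |v| = √80289 / √549 ≈ 12.093.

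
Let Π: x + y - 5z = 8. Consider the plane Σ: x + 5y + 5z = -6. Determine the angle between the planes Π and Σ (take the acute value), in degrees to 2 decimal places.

59.20

cos θ = |n₁·n₂| / (|n₁||n₂|) = |-19| / (√27 · √51).
θ = arccos(0.51202) ≈ 59.20°.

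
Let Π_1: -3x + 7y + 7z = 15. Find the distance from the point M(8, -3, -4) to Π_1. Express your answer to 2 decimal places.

n·M − d = (-3)·(8) + (7)·(-3) + (7)·(-4) − 15 = -88; |n| = √107.
Distance = |-88| / √107 = 88/√107 ≈ 8.51.

8.51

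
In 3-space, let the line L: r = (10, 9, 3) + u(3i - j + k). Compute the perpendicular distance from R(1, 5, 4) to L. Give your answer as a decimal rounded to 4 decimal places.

7.3485

Taking (10, 9, 3) on L with direction v = (3, -1, 1): w = R − (10, 9, 3) = (-9, -4, 1), and w × v = (-3, 12, 21).
Distance = |w × v| / |v| = √594 / √11 ≈ 7.3485.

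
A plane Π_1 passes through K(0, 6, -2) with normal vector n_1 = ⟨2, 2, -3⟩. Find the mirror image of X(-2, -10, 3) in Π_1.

(10, 2, -15)

Π_1: n_1·r = n_1·K gives 2x + 2y - 3z = 18.
λ = (n·X − d)/|n|² = (-33 − 18)/17 = -3.
Reflection = X − 2λn = (-2, -10, 3) − (-6)·(2, 2, -3) = (10, 2, -15).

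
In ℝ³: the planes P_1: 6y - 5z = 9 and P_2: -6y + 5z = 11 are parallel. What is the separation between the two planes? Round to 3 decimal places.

2.561

Rescale P_2 by 1/(-1): 6y - 5z = -11. Then distance = |9 − (-11)| / √61 ≈ 2.561.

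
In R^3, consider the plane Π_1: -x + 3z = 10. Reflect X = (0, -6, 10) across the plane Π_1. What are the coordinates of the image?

(4, -6, -2)

λ = (n·X − d)/|n|² = (30 − 10)/10 = 2.
Reflection = X − 2λn = (0, -6, 10) − 4·(-1, 0, 3) = (4, -6, -2).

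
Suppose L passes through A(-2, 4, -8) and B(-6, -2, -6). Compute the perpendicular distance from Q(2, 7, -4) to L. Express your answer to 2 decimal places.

5.38

A direction vector for L is B − A = (-4, -6, 2).
Taking (-2, 4, -8) on L with direction v = (-4, -6, 2): w = Q − (-2, 4, -8) = (4, 3, 4), and w × v = (30, -24, -12).
Distance = |w × v| / |v| = √1620 / √56 ≈ 5.38.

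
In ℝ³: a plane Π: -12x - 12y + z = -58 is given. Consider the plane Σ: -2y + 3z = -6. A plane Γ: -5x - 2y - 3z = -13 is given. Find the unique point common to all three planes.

Solving the 3×3 linear system -12x - 12y + z = -58, -2y + 3z = -6, -5x - 2y - 3z = -13 (e.g. by elimination or Cramer's rule, determinant = 26) gives (-1, 6, 2).

(-1, 6, 2)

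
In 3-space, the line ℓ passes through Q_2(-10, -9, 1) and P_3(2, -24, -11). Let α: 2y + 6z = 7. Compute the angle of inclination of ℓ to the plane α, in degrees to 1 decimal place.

A direction vector for ℓ is P_3 − Q_2 = (12, -15, -12).
sin θ = |n·v| / (|n||v|) = |-102| / (√40 · √513) = 0.71205.
θ ≈ 45.4°.

45.4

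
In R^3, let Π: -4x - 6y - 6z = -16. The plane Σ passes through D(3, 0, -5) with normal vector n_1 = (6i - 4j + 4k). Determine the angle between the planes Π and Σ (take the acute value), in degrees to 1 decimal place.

71.9

Σ: n_1·r = n_1·D gives 6x - 4y + 4z = -2.
cos θ = |n₁·n₂| / (|n₁||n₂|) = |-24| / (√88 · √68).
θ = arccos(0.31025) ≈ 71.9°.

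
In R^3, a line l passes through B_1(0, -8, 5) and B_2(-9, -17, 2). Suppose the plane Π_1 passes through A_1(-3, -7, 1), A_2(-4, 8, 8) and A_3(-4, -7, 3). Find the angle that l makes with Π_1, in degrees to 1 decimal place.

37.5

A direction vector for l is B_2 − B_1 = (-9, -9, -3).
A_1A_2 = (-1, 15, 7), A_1A_3 = (-1, 0, 2); a normal to Π_1 is A_1A_2 × A_1A_3 = (30, -5, 15).
Using A_1: Π_1 has equation 30x - 5y + 15z = -40.
sin θ = |n·v| / (|n||v|) = |-270| / (√1150 · √171) = 0.60886.
θ ≈ 37.5°.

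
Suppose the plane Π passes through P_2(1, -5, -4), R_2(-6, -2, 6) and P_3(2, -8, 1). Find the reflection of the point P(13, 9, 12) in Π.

(-17, -21, 0)

P_2R_2 = (-7, 3, 10), P_2P_3 = (1, -3, 5); a normal to Π is P_2R_2 × P_2P_3 = (45, 45, 18).
Using P_2: Π has equation 45x + 45y + 18z = -252.
λ = (n·P − d)/|n|² = (1206 − (-252))/4374 = 1/3.
Reflection = P − 2λn = (13, 9, 12) − (2/3)·(45, 45, 18) = (-17, -21, 0).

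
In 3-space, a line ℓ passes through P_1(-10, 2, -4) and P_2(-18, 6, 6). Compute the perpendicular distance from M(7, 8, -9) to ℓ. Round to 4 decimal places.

14.2899

A direction vector for ℓ is P_2 − P_1 = (-8, 4, 10).
Taking (-10, 2, -4) on ℓ with direction v = (-8, 4, 10): w = M − (-10, 2, -4) = (17, 6, -5), and w × v = (80, -130, 116).
Distance = |w × v| / |v| = √36756 / √180 ≈ 14.2899.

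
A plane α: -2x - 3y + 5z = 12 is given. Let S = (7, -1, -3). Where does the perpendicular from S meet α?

(5, -4, 2)

Foot = S − λn with λ = (n·S − d)/|n|² = (-26 − 12)/38 = -1.
Foot = (7, -1, -3) − (-1)·(-2, -3, 5) = (5, -4, 2).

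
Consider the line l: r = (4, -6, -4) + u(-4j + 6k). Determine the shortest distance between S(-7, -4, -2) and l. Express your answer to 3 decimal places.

11.344

Taking (4, -6, -4) on l with direction v = (0, -4, 6): w = S − (4, -6, -4) = (-11, 2, 2), and w × v = (20, 66, 44).
Distance = |w × v| / |v| = √6692 / √52 ≈ 11.344.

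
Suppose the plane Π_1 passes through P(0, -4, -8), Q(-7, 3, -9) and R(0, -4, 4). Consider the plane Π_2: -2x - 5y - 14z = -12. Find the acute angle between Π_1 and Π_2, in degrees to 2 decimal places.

70.73

PQ = (-7, 7, -1), PR = (0, 0, 12); a normal to Π_1 is PQ × PR = (84, 84, 0).
Using P: Π_1 has equation 84x + 84y = -336.
cos θ = |n₁·n₂| / (|n₁||n₂|) = |-588| / (√14112 · √225).
θ = arccos(0.32998) ≈ 70.73°.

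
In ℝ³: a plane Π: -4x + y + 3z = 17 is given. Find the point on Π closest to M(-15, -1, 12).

Foot = M − λn with λ = (n·M − d)/|n|² = (95 − 17)/26 = 3.
Foot = (-15, -1, 12) − 3·(-4, 1, 3) = (-3, -4, 3).

(-3, -4, 3)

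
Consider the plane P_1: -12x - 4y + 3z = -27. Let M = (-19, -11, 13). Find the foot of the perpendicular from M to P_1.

Foot = M − λn with λ = (n·M − d)/|n|² = (311 − (-27))/169 = 2.
Foot = (-19, -11, 13) − 2·(-12, -4, 3) = (5, -3, 7).

(5, -3, 7)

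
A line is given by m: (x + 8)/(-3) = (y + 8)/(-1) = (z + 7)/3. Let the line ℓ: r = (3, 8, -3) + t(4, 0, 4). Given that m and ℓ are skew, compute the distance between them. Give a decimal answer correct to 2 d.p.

m has direction (-3, -1, 3) through (-8, -8, -7).
Common perpendicular direction n = (-3, -1, 3) × (4, 0, 4) = (-4, 24, 4).
With w = (3, 8, -3) − (-8, -8, -7) = (11, 16, 4), w · n = 356.
Distance = |w · n| / |n| = |356| / √608 ≈ 14.44.

14.44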